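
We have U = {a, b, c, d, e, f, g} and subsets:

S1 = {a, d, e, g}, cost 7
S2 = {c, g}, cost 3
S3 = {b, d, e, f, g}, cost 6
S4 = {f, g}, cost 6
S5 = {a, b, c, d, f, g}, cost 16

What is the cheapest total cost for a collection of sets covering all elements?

16

S1, S2, S3 cover every element at cost 7 + 3 + 6 = 16.
Any cover uses at least 2 sets; among all covering selections none totals below 16.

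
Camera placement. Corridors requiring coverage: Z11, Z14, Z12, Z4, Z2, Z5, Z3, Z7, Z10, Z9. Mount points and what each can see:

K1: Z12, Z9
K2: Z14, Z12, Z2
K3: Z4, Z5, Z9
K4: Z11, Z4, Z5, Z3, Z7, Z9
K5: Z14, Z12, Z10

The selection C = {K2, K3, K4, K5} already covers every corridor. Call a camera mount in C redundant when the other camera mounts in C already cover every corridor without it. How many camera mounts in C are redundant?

Drop K2: Z2 uncovered — not redundant.
Drop K3: the rest still cover every corridor — redundant.
Drop K4: Z11, Z3, Z7 uncovered — not redundant.
Drop K5: Z10 uncovered — not redundant.
1 redundant: K3.

1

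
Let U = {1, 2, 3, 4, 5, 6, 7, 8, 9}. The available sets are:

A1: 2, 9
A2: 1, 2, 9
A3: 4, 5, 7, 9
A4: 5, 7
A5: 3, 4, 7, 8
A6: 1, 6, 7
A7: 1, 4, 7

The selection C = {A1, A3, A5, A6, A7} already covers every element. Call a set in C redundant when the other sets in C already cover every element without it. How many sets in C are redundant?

Drop A1: 2 uncovered — not redundant.
Drop A3: 5 uncovered — not redundant.
Drop A5: 3, 8 uncovered — not redundant.
Drop A6: 6 uncovered — not redundant.
Drop A7: the rest still cover every element — redundant.
1 redundant: A7.

1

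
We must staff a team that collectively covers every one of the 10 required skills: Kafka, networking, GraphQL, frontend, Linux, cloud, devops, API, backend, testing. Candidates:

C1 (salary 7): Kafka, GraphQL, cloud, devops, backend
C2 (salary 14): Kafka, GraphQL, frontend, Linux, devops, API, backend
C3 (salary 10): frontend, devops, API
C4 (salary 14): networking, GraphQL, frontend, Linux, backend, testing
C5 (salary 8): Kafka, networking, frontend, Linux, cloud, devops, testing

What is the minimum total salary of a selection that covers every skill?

C2, C5 cover every skill at salary 14 + 8 = 22.
Any cover uses at least 2 candidates; among all covering selections none totals below 22.
Greedy by coverage-per-salary would pick C5, C1, C3 for 25 — worse than the optimum 22.

22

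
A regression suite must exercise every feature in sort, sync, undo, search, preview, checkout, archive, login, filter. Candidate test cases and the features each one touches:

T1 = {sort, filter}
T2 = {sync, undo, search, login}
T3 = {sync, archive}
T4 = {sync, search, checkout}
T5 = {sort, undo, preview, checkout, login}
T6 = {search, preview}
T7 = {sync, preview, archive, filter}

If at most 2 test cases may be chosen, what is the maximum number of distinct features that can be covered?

8

Choosing T5, T7 covers {sort, sync, undo, preview, checkout, archive, login, filter} — 8 features.
No choice of 2 test cases does better; here search is left uncovered.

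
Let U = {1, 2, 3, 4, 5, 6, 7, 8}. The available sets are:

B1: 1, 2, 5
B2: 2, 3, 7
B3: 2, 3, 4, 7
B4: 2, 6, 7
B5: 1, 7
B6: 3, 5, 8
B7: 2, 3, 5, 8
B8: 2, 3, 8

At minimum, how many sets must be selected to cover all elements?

4

B1, B3, B4, B6 together cover {1, 2, 3, 4, 5, 6, 7, 8} — every element.
No 3 of the 8 sets cover everything (all 56 triples fall short), so 4 is minimum.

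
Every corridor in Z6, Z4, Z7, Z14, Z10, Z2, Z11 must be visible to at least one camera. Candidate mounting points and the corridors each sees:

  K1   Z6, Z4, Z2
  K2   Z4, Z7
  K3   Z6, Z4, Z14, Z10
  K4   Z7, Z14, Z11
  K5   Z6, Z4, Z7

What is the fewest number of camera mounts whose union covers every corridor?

K1, K3, K4 together cover {Z6, Z4, Z7, Z14, Z10, Z2, Z11} — every corridor.
No 2 of the 5 camera mounts cover everything (all 10 pairs fall short), so 3 is minimum.

3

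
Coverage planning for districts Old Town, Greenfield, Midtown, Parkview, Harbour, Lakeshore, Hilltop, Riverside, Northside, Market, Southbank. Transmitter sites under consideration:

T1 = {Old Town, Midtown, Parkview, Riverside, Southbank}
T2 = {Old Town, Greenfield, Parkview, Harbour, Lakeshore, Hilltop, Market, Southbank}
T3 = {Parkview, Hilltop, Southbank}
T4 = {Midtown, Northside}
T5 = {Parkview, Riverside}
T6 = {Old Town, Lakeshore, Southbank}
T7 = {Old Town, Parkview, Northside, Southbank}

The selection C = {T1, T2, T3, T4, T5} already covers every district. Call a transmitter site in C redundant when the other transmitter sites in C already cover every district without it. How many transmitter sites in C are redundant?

3

Drop T1: the rest still cover every district — redundant.
Drop T2: Greenfield, Harbour, Lakeshore, Market uncovered — not redundant.
Drop T3: the rest still cover every district — redundant.
Drop T4: Northside uncovered — not redundant.
Drop T5: the rest still cover every district — redundant.
3 redundant: T1, T3, T5.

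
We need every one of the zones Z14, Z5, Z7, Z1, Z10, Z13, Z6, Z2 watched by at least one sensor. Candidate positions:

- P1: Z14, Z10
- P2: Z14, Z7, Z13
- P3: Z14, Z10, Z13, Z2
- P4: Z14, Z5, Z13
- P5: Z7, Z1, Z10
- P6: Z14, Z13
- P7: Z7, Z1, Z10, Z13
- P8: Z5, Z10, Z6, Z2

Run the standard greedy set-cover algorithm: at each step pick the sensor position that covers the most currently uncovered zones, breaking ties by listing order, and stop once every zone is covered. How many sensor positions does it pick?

3

Pick 1: P3 covers 4 new zones (Z14, Z10, Z13, Z2).
Pick 2: P5 covers 2 new zones (Z7, Z1).
Pick 3: P8 covers 2 new zones (Z5, Z6).
Greedy uses 3 sensor positions.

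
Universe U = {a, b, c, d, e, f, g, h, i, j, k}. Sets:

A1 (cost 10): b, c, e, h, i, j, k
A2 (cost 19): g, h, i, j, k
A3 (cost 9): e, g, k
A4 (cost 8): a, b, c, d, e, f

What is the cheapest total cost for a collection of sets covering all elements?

27

A2, A4 cover every element at cost 19 + 8 = 27.
Any cover uses at least 2 sets; among all covering selections none totals below 27.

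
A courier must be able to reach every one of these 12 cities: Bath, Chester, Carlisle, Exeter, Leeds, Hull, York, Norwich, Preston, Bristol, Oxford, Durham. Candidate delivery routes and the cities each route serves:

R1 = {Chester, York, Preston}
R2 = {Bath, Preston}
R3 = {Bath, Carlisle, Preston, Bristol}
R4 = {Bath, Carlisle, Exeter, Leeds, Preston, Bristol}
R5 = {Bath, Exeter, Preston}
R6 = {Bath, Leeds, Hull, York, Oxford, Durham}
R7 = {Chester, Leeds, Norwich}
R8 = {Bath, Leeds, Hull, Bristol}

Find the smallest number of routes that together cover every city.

R4, R6, R7 together cover {Bath, Chester, Carlisle, Exeter, Leeds, Hull, York, Norwich, Preston, Bristol, Oxford, Durham} — every city.
No 2 of the 8 routes cover everything (all 28 pairs fall short), so 3 is minimum.

3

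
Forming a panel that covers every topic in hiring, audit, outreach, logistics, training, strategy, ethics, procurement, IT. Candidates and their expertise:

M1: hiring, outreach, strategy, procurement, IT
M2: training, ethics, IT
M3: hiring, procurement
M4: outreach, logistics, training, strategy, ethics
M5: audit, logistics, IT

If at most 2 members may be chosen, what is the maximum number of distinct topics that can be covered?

8

Choosing M1, M4 covers {hiring, outreach, logistics, training, strategy, ethics, procurement, IT} — 8 topics.
No choice of 2 members does better; here audit is left uncovered.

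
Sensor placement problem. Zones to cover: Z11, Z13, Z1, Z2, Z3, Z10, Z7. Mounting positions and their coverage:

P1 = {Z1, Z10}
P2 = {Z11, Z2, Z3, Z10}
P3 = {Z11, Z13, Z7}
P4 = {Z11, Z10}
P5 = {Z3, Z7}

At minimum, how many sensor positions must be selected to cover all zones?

3

P1, P2, P3 together cover {Z11, Z13, Z1, Z2, Z3, Z10, Z7} — every zone.
No 2 of the 5 sensor positions cover everything (all 10 pairs fall short), so 3 is minimum.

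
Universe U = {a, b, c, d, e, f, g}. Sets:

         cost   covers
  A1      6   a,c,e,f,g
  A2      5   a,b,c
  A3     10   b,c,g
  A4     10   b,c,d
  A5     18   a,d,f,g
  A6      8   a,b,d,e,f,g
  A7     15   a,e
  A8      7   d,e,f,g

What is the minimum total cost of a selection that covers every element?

12

A2, A8 cover every element at cost 5 + 7 = 12.
Any cover uses at least 2 sets; among all covering selections none totals below 12.
Greedy by coverage-per-cost would pick A1, A6 for 14 — worse than the optimum 12.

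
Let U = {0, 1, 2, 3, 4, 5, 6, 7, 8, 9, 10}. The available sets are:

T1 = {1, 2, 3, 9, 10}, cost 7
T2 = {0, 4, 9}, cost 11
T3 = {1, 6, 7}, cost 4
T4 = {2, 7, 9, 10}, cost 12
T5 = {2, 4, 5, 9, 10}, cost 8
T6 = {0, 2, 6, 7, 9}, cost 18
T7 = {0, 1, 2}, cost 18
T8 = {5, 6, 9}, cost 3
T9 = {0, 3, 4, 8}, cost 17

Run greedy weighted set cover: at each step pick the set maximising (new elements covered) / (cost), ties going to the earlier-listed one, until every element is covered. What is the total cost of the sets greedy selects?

42

Pick 1: T8 adds 3 new (5, 6, 9) at cost 3 (ratio 3/3).
Pick 2: T1 adds 4 new (1, 2, 3, 10) at cost 7 (ratio 4/7).
Pick 3: T3 adds 1 new (7) at cost 4 (ratio 1/4).
Pick 4: T2 adds 2 new (0, 4) at cost 11 (ratio 2/11).
Pick 5: T9 adds 1 new (8) at cost 17 (ratio 1/17).
Greedy total cost: 3 + 7 + 4 + 11 + 17 = 42. (The true optimum is 29, so greedy overshoots here.)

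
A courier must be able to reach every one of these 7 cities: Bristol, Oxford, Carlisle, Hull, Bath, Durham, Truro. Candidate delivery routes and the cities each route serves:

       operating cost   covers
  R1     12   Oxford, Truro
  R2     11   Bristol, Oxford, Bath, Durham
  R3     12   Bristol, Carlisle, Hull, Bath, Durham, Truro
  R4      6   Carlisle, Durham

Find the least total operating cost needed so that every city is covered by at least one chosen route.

23

R2, R3 cover every city at operating cost 11 + 12 = 23.
Any cover uses at least 2 routes; among all covering selections none totals below 23.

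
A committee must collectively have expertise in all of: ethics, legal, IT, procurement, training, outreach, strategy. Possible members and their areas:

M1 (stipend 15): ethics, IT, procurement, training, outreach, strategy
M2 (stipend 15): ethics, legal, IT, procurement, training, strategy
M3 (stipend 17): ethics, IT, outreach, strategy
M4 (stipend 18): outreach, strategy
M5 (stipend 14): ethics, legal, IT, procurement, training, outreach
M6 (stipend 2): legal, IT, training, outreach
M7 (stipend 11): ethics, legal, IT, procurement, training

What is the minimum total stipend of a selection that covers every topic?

17

M1, M6 cover every topic at stipend 15 + 2 = 17.
Any cover uses at least 2 members; among all covering selections none totals below 17.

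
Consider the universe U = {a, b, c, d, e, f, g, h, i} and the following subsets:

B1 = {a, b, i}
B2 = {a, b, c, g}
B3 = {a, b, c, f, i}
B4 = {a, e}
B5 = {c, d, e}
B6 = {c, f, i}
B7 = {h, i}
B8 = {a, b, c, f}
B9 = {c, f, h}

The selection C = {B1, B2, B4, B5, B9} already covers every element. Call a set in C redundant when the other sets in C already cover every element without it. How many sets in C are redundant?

1

Drop B1: i uncovered — not redundant.
Drop B2: g uncovered — not redundant.
Drop B4: the rest still cover every element — redundant.
Drop B5: d uncovered — not redundant.
Drop B9: f, h uncovered — not redundant.
1 redundant: B4.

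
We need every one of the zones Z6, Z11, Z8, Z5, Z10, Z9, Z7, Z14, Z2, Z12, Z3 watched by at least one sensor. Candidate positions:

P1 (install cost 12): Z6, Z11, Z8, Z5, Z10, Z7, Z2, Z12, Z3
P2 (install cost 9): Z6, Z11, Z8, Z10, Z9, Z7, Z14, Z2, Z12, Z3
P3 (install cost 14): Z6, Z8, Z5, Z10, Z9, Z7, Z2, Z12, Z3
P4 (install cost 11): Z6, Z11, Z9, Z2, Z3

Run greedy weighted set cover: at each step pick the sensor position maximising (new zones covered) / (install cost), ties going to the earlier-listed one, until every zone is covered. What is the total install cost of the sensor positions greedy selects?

21

Pick 1: P2 adds 10 new (Z6, Z11, Z8, Z10, Z9, Z7, Z14, Z2, Z12, Z3) at install cost 9 (ratio 10/9).
Pick 2: P1 adds 1 new (Z5) at install cost 12 (ratio 1/12).
Greedy total install cost: 9 + 12 = 21.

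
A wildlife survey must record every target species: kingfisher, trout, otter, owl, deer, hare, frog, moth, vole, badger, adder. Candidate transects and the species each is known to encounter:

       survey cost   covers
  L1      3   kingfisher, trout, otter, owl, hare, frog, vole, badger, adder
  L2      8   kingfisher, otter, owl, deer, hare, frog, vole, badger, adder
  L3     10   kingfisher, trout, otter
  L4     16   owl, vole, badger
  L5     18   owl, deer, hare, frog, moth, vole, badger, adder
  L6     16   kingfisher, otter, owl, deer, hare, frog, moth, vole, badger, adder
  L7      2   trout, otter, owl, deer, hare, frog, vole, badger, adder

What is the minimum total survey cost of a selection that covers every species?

18

L6, L7 cover every species at survey cost 16 + 2 = 18.
Any cover uses at least 2 transects; among all covering selections none totals below 18.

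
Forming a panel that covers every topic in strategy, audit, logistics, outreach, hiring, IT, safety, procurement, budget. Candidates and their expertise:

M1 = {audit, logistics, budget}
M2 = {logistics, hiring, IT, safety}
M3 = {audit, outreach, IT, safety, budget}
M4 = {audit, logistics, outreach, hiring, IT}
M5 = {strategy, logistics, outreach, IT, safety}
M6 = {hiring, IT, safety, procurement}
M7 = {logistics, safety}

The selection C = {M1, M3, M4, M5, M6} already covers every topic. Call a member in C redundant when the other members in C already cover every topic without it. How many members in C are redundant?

3

Drop M1: the rest still cover every topic — redundant.
Drop M3: the rest still cover every topic — redundant.
Drop M4: the rest still cover every topic — redundant.
Drop M5: strategy uncovered — not redundant.
Drop M6: procurement uncovered — not redundant.
3 redundant: M1, M3, M4.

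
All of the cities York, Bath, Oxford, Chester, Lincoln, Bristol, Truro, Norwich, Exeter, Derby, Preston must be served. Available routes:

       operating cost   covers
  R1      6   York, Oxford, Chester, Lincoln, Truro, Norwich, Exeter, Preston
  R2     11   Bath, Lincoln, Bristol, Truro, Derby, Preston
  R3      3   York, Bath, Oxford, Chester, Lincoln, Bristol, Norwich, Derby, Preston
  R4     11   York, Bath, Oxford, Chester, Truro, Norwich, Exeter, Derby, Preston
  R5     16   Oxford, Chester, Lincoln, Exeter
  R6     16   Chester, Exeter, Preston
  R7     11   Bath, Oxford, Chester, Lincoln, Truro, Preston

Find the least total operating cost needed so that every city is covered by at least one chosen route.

R1, R3 cover every city at operating cost 6 + 3 = 9.
Any cover uses at least 2 routes; among all covering selections none totals below 9.

9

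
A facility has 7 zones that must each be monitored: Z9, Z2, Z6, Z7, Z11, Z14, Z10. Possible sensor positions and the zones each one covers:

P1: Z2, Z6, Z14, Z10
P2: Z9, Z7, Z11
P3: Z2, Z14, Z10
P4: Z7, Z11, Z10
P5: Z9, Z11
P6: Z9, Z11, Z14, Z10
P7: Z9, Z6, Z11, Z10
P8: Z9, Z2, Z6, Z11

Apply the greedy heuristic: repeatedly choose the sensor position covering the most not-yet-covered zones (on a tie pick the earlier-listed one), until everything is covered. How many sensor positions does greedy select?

2

Pick 1: P1 covers 4 new zones (Z2, Z6, Z14, Z10).
Pick 2: P2 covers 3 new zones (Z9, Z7, Z11).
Greedy uses 2 sensor positions.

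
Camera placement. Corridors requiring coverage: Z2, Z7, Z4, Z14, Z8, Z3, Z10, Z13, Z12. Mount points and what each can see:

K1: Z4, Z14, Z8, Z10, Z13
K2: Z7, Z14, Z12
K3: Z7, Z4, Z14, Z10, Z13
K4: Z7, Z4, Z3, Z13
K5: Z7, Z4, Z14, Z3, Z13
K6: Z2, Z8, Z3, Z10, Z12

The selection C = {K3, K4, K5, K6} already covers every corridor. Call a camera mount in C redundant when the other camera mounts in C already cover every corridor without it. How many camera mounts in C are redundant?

Drop K3: the rest still cover every corridor — redundant.
Drop K4: the rest still cover every corridor — redundant.
Drop K5: the rest still cover every corridor — redundant.
Drop K6: Z2, Z8, Z12 uncovered — not redundant.
3 redundant: K3, K4, K5.

3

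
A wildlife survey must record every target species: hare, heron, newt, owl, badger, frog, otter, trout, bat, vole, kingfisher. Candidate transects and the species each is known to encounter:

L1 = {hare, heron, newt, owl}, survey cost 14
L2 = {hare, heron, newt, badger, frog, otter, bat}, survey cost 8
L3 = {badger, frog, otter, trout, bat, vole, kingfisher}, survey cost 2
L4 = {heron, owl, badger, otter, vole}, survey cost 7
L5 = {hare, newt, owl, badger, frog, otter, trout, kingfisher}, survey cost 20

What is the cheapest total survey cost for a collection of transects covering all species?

16

L1, L3 cover every species at survey cost 14 + 2 = 16.
Any cover uses at least 2 transects; among all covering selections none totals below 16.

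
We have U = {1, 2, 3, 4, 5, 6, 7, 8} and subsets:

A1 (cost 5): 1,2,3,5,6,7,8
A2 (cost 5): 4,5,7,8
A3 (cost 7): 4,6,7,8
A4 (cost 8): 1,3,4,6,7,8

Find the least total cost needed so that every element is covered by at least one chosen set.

A1, A2 cover every element at cost 5 + 5 = 10.
Any cover uses at least 2 sets; among all covering selections none totals below 10.

10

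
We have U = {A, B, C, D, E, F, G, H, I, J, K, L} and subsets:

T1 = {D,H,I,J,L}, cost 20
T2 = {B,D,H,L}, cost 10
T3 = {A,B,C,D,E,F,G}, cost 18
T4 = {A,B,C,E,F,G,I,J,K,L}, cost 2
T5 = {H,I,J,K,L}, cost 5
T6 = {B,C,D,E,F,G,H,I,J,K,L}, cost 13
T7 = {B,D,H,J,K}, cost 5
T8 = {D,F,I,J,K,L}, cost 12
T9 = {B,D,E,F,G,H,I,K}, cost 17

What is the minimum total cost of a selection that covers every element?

7

T4, T7 cover every element at cost 2 + 5 = 7.
Any cover uses at least 2 sets; among all covering selections none totals below 7.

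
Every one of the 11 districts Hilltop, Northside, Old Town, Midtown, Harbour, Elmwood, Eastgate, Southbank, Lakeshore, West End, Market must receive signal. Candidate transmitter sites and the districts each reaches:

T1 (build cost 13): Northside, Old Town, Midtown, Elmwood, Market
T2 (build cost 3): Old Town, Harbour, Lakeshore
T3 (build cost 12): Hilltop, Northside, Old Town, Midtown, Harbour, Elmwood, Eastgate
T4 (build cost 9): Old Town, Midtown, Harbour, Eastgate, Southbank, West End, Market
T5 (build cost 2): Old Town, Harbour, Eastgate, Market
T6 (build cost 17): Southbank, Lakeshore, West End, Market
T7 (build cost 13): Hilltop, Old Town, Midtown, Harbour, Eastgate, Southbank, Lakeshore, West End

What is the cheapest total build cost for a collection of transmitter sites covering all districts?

24

T2, T3, T4 cover every district at build cost 3 + 12 + 9 = 24.
Any cover uses at least 2 transmitter sites; among all covering selections none totals below 24.
Greedy by coverage-per-build cost would pick T5, T7, T3 for 27 — worse than the optimum 24.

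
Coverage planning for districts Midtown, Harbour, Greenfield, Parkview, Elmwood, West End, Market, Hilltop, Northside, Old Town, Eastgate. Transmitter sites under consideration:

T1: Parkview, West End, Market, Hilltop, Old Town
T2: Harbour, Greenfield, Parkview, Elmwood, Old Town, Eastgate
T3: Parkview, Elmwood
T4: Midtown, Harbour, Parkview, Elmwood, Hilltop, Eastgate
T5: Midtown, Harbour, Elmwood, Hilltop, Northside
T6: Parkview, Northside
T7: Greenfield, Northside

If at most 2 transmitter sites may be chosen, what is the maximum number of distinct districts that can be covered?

9

Choosing T1, T2 covers {Harbour, Greenfield, Parkview, Elmwood, West End, Market, Hilltop, Old Town, Eastgate} — 9 districts.
No choice of 2 transmitter sites does better; here Midtown, Northside are left uncovered.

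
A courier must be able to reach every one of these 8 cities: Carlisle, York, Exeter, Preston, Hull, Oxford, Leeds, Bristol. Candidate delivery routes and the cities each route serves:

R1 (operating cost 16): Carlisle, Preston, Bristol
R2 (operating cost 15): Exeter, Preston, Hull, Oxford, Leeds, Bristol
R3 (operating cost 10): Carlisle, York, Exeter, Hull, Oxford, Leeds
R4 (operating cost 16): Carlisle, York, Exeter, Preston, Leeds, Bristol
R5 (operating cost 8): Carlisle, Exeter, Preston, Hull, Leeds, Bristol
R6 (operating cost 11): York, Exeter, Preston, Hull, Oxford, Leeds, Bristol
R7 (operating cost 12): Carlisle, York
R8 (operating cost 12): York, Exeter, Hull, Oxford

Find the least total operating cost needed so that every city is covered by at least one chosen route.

R3, R5 cover every city at operating cost 10 + 8 = 18.
Any cover uses at least 2 routes; among all covering selections none totals below 18.

18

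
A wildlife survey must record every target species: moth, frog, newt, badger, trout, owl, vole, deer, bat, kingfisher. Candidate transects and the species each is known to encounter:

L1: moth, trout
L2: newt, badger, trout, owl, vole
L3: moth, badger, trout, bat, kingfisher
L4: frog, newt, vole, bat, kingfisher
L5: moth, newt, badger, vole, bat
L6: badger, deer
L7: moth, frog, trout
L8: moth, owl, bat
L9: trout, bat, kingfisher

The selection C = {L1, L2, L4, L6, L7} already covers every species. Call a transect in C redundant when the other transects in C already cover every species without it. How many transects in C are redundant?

2

Drop L1: the rest still cover every species — redundant.
Drop L2: owl uncovered — not redundant.
Drop L4: bat, kingfisher uncovered — not redundant.
Drop L6: deer uncovered — not redundant.
Drop L7: the rest still cover every species — redundant.
2 redundant: L1, L7.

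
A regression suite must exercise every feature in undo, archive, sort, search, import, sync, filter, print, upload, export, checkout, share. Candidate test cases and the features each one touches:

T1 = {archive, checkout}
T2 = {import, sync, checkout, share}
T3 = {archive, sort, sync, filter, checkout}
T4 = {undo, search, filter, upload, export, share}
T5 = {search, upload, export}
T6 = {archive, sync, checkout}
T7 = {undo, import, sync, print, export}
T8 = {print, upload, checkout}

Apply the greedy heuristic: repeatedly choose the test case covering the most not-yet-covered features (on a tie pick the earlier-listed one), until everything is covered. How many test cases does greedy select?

3

Pick 1: T4 covers 6 new features (undo, search, filter, upload, export, share).
Pick 2: T3 covers 4 new features (archive, sort, sync, checkout).
Pick 3: T7 covers 2 new features (import, print).
Greedy uses 3 test cases.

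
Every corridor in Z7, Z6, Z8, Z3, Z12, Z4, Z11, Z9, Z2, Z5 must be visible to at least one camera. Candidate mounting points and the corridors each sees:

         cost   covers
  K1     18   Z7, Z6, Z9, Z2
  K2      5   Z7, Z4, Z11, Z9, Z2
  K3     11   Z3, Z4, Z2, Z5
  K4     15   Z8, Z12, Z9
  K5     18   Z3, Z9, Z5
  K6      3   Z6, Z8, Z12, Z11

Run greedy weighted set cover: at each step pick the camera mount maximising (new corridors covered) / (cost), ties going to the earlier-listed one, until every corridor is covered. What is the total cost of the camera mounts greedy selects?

19

Pick 1: K6 adds 4 new (Z6, Z8, Z12, Z11) at cost 3 (ratio 4/3).
Pick 2: K2 adds 4 new (Z7, Z4, Z9, Z2) at cost 5 (ratio 4/5).
Pick 3: K3 adds 2 new (Z3, Z5) at cost 11 (ratio 2/11).
Greedy total cost: 3 + 5 + 11 = 19.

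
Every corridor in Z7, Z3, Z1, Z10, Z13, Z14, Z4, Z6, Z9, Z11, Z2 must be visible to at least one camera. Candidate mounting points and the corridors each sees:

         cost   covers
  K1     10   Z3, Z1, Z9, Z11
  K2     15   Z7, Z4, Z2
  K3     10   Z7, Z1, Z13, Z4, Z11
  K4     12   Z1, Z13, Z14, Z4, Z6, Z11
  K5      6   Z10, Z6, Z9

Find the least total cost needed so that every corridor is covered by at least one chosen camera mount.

K1, K2, K4, K5 cover every corridor at cost 10 + 15 + 12 + 6 = 43.
Any cover uses at least 4 camera mounts; among all covering selections none totals below 43.
Greedy by coverage-per-cost would pick K3, K5, K1, K4, K2 for 53 — worse than the optimum 43.

43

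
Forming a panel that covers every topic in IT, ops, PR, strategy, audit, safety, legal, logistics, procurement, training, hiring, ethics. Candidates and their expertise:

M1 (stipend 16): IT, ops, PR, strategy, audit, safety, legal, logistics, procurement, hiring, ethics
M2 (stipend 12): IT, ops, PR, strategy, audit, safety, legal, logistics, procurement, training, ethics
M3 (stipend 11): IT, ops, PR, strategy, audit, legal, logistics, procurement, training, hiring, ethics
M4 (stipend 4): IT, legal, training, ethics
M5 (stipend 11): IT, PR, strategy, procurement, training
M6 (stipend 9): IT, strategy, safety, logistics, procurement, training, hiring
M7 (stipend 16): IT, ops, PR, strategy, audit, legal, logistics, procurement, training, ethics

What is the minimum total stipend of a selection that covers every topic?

M1, M4 cover every topic at stipend 16 + 4 = 20.
Any cover uses at least 2 members; among all covering selections none totals below 20.

20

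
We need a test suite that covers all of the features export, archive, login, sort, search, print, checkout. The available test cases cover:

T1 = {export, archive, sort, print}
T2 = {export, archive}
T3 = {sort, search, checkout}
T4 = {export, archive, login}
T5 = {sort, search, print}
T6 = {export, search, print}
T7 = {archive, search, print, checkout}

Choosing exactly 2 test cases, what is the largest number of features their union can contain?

6

Choosing T1, T3 covers {export, archive, sort, search, print, checkout} — 6 features.
No choice of 2 test cases does better; here login is left uncovered.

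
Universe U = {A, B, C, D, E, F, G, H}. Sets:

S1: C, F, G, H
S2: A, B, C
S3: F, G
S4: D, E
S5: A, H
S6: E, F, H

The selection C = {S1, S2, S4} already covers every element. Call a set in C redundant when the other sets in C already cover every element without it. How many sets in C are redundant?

Drop S1: F, G, H uncovered — not redundant.
Drop S2: A, B uncovered — not redundant.
Drop S4: D, E uncovered — not redundant.
None of the sets in C is redundant.

0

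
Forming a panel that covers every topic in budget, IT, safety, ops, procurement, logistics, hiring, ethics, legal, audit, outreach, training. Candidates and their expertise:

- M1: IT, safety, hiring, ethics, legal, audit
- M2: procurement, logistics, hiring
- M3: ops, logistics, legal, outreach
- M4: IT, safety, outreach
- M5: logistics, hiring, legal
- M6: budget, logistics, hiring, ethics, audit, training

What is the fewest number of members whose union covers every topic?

M1, M2, M3, M6 together cover {budget, IT, safety, ops, procurement, logistics, hiring, ethics, legal, audit, outreach, training} — every topic.
No 3 of the 6 members cover everything (all 20 triples fall short), so 4 is minimum.

4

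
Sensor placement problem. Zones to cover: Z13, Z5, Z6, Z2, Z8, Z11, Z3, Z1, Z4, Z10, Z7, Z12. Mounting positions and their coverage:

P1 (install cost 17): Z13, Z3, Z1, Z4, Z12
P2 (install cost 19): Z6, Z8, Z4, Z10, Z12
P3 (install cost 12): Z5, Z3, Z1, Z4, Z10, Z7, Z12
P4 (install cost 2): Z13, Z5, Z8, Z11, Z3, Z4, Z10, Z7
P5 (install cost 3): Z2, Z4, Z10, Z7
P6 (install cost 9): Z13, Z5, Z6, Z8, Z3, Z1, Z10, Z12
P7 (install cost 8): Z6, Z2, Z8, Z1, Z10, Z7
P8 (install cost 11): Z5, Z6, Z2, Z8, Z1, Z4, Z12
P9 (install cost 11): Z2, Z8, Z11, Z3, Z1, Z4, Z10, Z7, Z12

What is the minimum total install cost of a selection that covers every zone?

P4, P8 cover every zone at install cost 2 + 11 = 13.
Any cover uses at least 2 sensor positions; among all covering selections none totals below 13.

13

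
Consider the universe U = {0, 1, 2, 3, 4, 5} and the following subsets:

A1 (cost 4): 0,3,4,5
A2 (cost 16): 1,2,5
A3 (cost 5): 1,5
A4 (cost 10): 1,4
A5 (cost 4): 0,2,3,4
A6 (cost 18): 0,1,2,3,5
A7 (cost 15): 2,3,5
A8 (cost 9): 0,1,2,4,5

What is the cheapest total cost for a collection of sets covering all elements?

9

A3, A5 cover every element at cost 5 + 4 = 9.
Any cover uses at least 2 sets; among all covering selections none totals below 9.
Greedy by coverage-per-cost would pick A1, A5, A3 for 13 — worse than the optimum 9.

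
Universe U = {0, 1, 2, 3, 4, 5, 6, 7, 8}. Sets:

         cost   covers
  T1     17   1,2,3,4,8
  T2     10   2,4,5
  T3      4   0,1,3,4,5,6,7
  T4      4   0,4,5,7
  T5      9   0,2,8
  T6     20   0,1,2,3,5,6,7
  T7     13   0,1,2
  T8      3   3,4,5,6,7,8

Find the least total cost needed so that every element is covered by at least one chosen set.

13

T3, T5 cover every element at cost 4 + 9 = 13.
Any cover uses at least 2 sets; among all covering selections none totals below 13.
Greedy by coverage-per-cost would pick T8, T3, T5 for 16 — worse than the optimum 13.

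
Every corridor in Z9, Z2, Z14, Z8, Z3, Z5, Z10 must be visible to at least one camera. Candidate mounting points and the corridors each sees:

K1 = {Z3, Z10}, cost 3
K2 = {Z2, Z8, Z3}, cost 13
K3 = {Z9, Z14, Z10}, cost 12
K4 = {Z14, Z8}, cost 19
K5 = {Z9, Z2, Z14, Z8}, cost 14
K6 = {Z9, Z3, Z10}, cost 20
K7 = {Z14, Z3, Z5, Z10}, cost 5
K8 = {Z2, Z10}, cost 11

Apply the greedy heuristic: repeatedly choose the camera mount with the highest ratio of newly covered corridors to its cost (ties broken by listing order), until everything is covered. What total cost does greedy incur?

19

Pick 1: K7 adds 4 new (Z14, Z3, Z5, Z10) at cost 5 (ratio 4/5).
Pick 2: K5 adds 3 new (Z9, Z2, Z8) at cost 14 (ratio 3/14).
Greedy total cost: 5 + 14 = 19.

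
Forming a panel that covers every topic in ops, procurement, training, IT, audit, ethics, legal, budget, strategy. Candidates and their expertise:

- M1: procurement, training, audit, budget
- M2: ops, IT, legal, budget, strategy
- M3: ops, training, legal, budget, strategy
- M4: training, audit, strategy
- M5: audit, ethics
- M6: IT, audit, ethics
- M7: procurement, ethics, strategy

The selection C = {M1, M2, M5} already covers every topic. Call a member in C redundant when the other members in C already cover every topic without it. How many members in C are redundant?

Drop M1: procurement, training uncovered — not redundant.
Drop M2: ops, IT, legal, strategy uncovered — not redundant.
Drop M5: ethics uncovered — not redundant.
None of the members in C is redundant.

0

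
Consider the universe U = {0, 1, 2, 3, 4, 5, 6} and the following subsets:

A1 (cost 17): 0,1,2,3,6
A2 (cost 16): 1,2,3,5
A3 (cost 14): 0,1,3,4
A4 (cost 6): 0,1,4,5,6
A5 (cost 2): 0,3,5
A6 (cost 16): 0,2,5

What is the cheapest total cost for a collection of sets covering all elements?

A2, A4 cover every element at cost 16 + 6 = 22.
Any cover uses at least 2 sets; among all covering selections none totals below 22.
Greedy by coverage-per-cost would pick A5, A4, A2 for 24 — worse than the optimum 22.

22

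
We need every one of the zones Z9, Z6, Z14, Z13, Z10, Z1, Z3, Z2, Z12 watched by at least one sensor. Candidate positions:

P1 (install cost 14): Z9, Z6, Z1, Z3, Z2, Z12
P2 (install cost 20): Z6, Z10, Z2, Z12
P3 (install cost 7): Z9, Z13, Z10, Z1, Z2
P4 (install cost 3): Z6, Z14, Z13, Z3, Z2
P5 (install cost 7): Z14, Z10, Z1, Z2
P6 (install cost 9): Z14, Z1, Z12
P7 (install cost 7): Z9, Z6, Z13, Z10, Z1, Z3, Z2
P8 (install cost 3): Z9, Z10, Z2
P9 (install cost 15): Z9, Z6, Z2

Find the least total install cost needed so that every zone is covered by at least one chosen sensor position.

15

P4, P6, P8 cover every zone at install cost 3 + 9 + 3 = 15.
Any cover uses at least 2 sensor positions; among all covering selections none totals below 15.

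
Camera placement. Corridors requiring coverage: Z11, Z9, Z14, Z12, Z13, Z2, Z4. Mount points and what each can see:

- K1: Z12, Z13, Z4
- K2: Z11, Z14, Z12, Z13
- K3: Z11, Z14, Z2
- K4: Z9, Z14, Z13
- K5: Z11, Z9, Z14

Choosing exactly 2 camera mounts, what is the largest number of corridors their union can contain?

6

Choosing K1, K3 covers {Z11, Z14, Z12, Z13, Z2, Z4} — 6 corridors.
No choice of 2 camera mounts does better; here Z9 is left uncovered.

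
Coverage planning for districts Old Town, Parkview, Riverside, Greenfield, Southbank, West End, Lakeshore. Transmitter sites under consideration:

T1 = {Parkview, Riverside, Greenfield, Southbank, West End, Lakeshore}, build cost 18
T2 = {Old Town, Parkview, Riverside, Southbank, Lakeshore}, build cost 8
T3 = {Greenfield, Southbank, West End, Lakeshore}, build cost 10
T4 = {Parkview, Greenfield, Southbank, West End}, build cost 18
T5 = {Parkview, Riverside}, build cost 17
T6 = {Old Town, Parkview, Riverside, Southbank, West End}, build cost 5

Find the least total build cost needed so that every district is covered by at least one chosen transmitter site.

15

T3, T6 cover every district at build cost 10 + 5 = 15.
Any cover uses at least 2 transmitter sites; among all covering selections none totals below 15.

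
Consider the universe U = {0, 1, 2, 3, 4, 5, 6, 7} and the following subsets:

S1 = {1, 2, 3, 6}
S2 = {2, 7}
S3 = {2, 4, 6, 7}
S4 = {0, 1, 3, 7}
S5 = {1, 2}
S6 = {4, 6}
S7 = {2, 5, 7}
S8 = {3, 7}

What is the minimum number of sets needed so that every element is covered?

3

S3, S4, S7 together cover {0, 1, 2, 3, 4, 5, 6, 7} — every element.
No 2 of the 8 sets cover everything (all 28 pairs fall short), so 3 is minimum.
Greedy (largest uncovered first) would take S1, S3, S4, S7 — 4 sets — but 3 suffice.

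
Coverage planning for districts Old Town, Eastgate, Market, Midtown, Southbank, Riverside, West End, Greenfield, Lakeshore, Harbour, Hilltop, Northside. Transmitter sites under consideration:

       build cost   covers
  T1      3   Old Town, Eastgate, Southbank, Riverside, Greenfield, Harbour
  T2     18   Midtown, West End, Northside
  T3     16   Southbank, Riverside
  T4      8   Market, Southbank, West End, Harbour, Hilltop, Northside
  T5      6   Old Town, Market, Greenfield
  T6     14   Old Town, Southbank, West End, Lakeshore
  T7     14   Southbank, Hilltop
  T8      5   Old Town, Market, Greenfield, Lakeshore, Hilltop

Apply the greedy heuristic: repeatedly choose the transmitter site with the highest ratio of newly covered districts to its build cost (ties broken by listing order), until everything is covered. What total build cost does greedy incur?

Pick 1: T1 adds 6 new (Old Town, Eastgate, Southbank, Riverside, Greenfield, Harbour) at build cost 3 (ratio 6/3).
Pick 2: T8 adds 3 new (Market, Lakeshore, Hilltop) at build cost 5 (ratio 3/5).
Pick 3: T4 adds 2 new (West End, Northside) at build cost 8 (ratio 2/8).
Pick 4: T2 adds 1 new (Midtown) at build cost 18 (ratio 1/18).
Greedy total build cost: 3 + 5 + 8 + 18 = 34. (The true optimum is 26, so greedy overshoots here.)

34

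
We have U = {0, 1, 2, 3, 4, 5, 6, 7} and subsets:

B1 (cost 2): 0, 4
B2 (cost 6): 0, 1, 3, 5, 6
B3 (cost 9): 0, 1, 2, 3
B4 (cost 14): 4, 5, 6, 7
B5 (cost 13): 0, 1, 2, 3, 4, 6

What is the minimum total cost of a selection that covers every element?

B3, B4 cover every element at cost 9 + 14 = 23.
Any cover uses at least 2 sets; among all covering selections none totals below 23.

23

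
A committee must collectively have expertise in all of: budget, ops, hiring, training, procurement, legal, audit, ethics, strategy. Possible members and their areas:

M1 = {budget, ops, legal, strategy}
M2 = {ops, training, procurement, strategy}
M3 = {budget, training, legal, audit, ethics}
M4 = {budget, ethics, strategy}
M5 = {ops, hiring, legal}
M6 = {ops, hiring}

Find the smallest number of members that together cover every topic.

M2, M3, M5 together cover {budget, ops, hiring, training, procurement, legal, audit, ethics, strategy} — every topic.
No 2 of the 6 members cover everything (all 15 pairs fall short), so 3 is minimum.

3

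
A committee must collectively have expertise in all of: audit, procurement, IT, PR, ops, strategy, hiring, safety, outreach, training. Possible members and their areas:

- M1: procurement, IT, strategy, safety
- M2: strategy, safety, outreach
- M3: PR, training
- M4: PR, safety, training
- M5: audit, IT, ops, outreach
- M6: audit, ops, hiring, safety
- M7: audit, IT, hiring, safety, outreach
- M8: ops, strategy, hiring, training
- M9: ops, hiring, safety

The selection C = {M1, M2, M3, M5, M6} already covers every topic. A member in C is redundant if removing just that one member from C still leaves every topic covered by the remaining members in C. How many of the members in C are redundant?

Drop M1: procurement uncovered — not redundant.
Drop M2: the rest still cover every topic — redundant.
Drop M3: PR, training uncovered — not redundant.
Drop M5: the rest still cover every topic — redundant.
Drop M6: hiring uncovered — not redundant.
2 redundant: M2, M5.

2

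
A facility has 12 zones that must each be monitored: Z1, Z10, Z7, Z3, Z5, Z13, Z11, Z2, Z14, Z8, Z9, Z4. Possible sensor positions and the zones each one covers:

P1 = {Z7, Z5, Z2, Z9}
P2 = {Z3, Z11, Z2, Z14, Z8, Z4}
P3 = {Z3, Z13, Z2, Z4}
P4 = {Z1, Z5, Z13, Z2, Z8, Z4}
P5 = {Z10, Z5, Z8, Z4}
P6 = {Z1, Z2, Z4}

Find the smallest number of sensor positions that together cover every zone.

4

P1, P2, P4, P5 together cover {Z1, Z10, Z7, Z3, Z5, Z13, Z11, Z2, Z14, Z8, Z9, Z4} — every zone.
No 3 of the 6 sensor positions cover everything (all 20 triples fall short), so 4 is minimum.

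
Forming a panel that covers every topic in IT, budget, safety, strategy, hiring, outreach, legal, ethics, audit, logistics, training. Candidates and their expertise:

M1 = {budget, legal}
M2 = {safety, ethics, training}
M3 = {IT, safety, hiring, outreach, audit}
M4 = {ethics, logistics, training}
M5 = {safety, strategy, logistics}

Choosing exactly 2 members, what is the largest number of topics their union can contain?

Choosing M3, M4 covers {IT, safety, hiring, outreach, ethics, audit, logistics, training} — 8 topics.
No choice of 2 members does better; here budget, strategy, legal are left uncovered.

8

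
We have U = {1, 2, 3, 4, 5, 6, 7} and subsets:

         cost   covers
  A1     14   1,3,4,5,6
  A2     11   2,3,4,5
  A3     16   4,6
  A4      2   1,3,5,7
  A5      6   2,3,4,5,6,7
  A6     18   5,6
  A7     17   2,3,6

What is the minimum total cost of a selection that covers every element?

A4, A5 cover every element at cost 2 + 6 = 8.
Any cover uses at least 2 sets; among all covering selections none totals below 8.

8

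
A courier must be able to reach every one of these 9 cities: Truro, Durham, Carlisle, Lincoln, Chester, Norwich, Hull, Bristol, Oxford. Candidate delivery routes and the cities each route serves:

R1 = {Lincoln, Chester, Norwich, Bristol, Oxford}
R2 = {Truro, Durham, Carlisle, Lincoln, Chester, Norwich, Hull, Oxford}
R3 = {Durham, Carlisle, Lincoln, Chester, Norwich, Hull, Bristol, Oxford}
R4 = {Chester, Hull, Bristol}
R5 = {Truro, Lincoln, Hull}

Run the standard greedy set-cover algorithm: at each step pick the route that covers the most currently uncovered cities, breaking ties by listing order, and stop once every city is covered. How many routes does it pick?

2

Pick 1: R2 covers 8 new cities (Truro, Durham, Carlisle, Lincoln, Chester, Norwich, Hull, Oxford).
Pick 2: R1 covers 1 new cities (Bristol).
Greedy uses 2 routes.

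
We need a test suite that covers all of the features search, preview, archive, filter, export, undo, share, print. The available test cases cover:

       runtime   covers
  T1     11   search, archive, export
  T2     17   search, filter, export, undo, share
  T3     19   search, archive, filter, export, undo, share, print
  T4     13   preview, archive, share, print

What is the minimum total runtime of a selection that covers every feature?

30

T2, T4 cover every feature at runtime 17 + 13 = 30.
Any cover uses at least 2 test cases; among all covering selections none totals below 30.
Greedy by coverage-per-runtime would pick T3, T4 for 32 — worse than the optimum 30.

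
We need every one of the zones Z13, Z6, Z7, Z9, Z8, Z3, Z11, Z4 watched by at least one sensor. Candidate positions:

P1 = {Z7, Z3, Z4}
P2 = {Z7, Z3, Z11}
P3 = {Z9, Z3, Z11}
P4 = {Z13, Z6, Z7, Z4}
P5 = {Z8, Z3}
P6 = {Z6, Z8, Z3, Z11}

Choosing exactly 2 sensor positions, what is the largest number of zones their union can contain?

Choosing P3, P4 covers {Z13, Z6, Z7, Z9, Z3, Z11, Z4} — 7 zones.
No choice of 2 sensor positions does better; here Z8 is left uncovered.

7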